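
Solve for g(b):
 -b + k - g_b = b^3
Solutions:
 g(b) = C1 - b^4/4 - b^2/2 + b*k


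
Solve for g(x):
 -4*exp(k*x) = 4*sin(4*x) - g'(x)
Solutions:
 g(x) = C1 - cos(4*x) + 4*exp(k*x)/k


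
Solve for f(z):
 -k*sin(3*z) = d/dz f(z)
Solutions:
 f(z) = C1 + k*cos(3*z)/3


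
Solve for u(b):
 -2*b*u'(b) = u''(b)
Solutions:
 u(b) = C1 + C2*erf(b)


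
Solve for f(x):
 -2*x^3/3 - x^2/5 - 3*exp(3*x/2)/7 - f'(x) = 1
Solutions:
 f(x) = C1 - x^4/6 - x^3/15 - x - 2*exp(3*x/2)/7


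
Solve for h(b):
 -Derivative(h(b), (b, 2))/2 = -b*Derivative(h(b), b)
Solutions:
 h(b) = C1 + C2*erfi(b)


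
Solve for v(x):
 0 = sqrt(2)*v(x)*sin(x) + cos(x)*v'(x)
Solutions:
 v(x) = C1*cos(x)^(sqrt(2))


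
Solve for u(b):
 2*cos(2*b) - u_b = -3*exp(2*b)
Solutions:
 u(b) = C1 + 3*exp(2*b)/2 + sin(2*b)


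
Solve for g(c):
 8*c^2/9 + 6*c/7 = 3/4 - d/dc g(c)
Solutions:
 g(c) = C1 - 8*c^3/27 - 3*c^2/7 + 3*c/4


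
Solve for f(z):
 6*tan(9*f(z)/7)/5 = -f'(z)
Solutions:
 f(z) = -7*asin(C1*exp(-54*z/35))/9 + 7*pi/9
 f(z) = 7*asin(C1*exp(-54*z/35))/9


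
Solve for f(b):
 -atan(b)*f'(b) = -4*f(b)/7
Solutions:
 f(b) = C1*exp(4*Integral(1/atan(b), b)/7)


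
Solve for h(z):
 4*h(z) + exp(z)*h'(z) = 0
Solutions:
 h(z) = C1*exp(4*exp(-z))


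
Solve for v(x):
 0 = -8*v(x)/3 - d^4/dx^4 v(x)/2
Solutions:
 v(x) = (C1*sin(sqrt(2)*3^(3/4)*x/3) + C2*cos(sqrt(2)*3^(3/4)*x/3))*exp(-sqrt(2)*3^(3/4)*x/3) + (C3*sin(sqrt(2)*3^(3/4)*x/3) + C4*cos(sqrt(2)*3^(3/4)*x/3))*exp(sqrt(2)*3^(3/4)*x/3)


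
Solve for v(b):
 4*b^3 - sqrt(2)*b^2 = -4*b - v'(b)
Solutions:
 v(b) = C1 - b^4 + sqrt(2)*b^3/3 - 2*b^2


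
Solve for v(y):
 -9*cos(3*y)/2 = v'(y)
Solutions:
 v(y) = C1 - 3*sin(3*y)/2


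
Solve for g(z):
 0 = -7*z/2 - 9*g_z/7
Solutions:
 g(z) = C1 - 49*z^2/36


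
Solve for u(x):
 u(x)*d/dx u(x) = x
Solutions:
 u(x) = -sqrt(C1 + x^2)
 u(x) = sqrt(C1 + x^2)


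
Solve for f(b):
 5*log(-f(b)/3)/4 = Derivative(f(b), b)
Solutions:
 -4*Integral(1/(log(-_y) - log(3)), (_y, f(b)))/5 = C1 - b


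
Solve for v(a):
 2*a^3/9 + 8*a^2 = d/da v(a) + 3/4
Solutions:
 v(a) = C1 + a^4/18 + 8*a^3/3 - 3*a/4


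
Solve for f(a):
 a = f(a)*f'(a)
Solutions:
 f(a) = -sqrt(C1 + a^2)
 f(a) = sqrt(C1 + a^2)


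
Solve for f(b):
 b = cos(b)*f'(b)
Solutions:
 f(b) = C1 + Integral(b/cos(b), b)


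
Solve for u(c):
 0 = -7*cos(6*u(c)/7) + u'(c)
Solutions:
 -7*c - 7*log(sin(6*u(c)/7) - 1)/12 + 7*log(sin(6*u(c)/7) + 1)/12 = C1


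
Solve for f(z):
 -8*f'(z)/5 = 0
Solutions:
 f(z) = C1


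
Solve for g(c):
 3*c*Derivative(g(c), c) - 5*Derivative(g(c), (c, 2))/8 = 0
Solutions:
 g(c) = C1 + C2*erfi(2*sqrt(15)*c/5)


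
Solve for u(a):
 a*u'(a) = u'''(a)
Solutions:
 u(a) = C1 + Integral(C2*airyai(a) + C3*airybi(a), a)


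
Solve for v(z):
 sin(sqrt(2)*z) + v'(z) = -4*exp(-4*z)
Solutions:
 v(z) = C1 + sqrt(2)*cos(sqrt(2)*z)/2 + exp(-4*z)


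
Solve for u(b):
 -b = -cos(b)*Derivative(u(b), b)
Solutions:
 u(b) = C1 + Integral(b/cos(b), b)


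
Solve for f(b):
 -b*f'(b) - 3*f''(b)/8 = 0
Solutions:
 f(b) = C1 + C2*erf(2*sqrt(3)*b/3)


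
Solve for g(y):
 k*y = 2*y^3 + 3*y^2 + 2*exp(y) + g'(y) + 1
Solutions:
 g(y) = C1 + k*y^2/2 - y^4/2 - y^3 - y - 2*exp(y)


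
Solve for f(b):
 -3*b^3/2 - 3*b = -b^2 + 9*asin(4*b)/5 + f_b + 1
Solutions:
 f(b) = C1 - 3*b^4/8 + b^3/3 - 3*b^2/2 - 9*b*asin(4*b)/5 - b - 9*sqrt(1 - 16*b^2)/20


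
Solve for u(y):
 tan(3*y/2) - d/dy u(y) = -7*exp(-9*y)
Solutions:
 u(y) = C1 + log(tan(3*y/2)^2 + 1)/3 - 7*exp(-9*y)/9


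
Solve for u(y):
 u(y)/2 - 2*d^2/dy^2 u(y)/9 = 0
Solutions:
 u(y) = C1*exp(-3*y/2) + C2*exp(3*y/2)


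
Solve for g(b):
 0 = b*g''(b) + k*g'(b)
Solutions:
 g(b) = C1 + b^(1 - re(k))*(C2*sin(log(b)*Abs(im(k))) + C3*cos(log(b)*im(k)))


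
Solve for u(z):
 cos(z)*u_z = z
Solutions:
 u(z) = C1 + Integral(z/cos(z), z)


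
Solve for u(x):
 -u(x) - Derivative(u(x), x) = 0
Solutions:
 u(x) = C1*exp(-x)


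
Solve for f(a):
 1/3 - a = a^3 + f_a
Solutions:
 f(a) = C1 - a^4/4 - a^2/2 + a/3


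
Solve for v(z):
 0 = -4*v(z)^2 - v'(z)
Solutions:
 v(z) = 1/(C1 + 4*z)


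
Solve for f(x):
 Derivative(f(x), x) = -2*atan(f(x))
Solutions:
 Integral(1/atan(_y), (_y, f(x))) = C1 - 2*x


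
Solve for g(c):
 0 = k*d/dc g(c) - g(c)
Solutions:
 g(c) = C1*exp(c/k)


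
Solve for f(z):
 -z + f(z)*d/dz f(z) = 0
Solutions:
 f(z) = -sqrt(C1 + z^2)
 f(z) = sqrt(C1 + z^2)


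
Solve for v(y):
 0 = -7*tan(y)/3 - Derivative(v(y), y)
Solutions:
 v(y) = C1 + 7*log(cos(y))/3


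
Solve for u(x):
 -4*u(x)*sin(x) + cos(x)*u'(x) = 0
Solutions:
 u(x) = C1/cos(x)^4


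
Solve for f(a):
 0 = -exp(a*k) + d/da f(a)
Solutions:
 f(a) = C1 + exp(a*k)/k


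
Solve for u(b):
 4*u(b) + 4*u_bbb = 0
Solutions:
 u(b) = C3*exp(-b) + (C1*sin(sqrt(3)*b/2) + C2*cos(sqrt(3)*b/2))*exp(b/2)


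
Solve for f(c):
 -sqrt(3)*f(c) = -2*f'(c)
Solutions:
 f(c) = C1*exp(sqrt(3)*c/2)


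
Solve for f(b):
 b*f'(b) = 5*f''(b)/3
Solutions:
 f(b) = C1 + C2*erfi(sqrt(30)*b/10)


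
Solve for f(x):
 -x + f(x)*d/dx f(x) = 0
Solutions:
 f(x) = -sqrt(C1 + x^2)
 f(x) = sqrt(C1 + x^2)


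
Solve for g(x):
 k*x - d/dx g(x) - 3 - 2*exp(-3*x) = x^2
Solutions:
 g(x) = C1 + k*x^2/2 - x^3/3 - 3*x + 2*exp(-3*x)/3


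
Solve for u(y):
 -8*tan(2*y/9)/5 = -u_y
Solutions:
 u(y) = C1 - 36*log(cos(2*y/9))/5


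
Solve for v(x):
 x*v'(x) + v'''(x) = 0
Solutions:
 v(x) = C1 + Integral(C2*airyai(-x) + C3*airybi(-x), x)


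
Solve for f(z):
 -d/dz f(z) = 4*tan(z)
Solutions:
 f(z) = C1 + 4*log(cos(z))


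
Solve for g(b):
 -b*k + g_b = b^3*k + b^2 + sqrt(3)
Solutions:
 g(b) = C1 + b^4*k/4 + b^3/3 + b^2*k/2 + sqrt(3)*b


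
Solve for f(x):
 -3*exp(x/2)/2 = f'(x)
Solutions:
 f(x) = C1 - 3*exp(x/2)


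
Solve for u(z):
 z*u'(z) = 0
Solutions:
 u(z) = C1


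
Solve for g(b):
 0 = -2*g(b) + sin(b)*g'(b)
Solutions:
 g(b) = C1*(cos(b) - 1)/(cos(b) + 1)


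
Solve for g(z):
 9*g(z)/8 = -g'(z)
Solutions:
 g(z) = C1*exp(-9*z/8)


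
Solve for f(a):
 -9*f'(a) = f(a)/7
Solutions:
 f(a) = C1*exp(-a/63)


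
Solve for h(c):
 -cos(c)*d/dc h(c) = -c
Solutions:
 h(c) = C1 + Integral(c/cos(c), c)


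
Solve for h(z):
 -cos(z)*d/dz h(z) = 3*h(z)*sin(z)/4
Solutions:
 h(z) = C1*cos(z)^(3/4)


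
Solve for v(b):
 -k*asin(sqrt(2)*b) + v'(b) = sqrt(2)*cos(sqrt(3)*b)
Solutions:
 v(b) = C1 + k*(b*asin(sqrt(2)*b) + sqrt(2)*sqrt(1 - 2*b^2)/2) + sqrt(6)*sin(sqrt(3)*b)/3


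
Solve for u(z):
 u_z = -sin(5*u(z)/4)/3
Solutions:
 z/3 + 2*log(cos(5*u(z)/4) - 1)/5 - 2*log(cos(5*u(z)/4) + 1)/5 = C1


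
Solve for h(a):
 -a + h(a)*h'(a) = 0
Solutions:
 h(a) = -sqrt(C1 + a^2)
 h(a) = sqrt(C1 + a^2)


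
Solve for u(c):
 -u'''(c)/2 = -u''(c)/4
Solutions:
 u(c) = C1 + C2*c + C3*exp(c/2)


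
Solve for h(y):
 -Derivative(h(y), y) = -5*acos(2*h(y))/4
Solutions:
 Integral(1/acos(2*_y), (_y, h(y))) = C1 + 5*y/4


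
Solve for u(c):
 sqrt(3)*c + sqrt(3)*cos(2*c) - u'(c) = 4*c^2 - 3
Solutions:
 u(c) = C1 - 4*c^3/3 + sqrt(3)*c^2/2 + 3*c + sqrt(3)*sin(2*c)/2


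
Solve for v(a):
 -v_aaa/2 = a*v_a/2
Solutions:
 v(a) = C1 + Integral(C2*airyai(-a) + C3*airybi(-a), a)


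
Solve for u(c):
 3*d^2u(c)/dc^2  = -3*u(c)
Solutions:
 u(c) = C1*sin(c) + C2*cos(c)


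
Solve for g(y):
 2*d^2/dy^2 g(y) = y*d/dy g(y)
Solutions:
 g(y) = C1 + C2*erfi(y/2)


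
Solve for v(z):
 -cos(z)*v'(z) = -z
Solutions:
 v(z) = C1 + Integral(z/cos(z), z)


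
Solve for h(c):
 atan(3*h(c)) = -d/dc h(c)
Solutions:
 Integral(1/atan(3*_y), (_y, h(c))) = C1 - c


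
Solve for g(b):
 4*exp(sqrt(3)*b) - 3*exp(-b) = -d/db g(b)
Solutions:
 g(b) = C1 - 4*sqrt(3)*exp(sqrt(3)*b)/3 - 3*exp(-b)


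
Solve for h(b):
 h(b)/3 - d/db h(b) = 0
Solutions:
 h(b) = C1*exp(b/3)


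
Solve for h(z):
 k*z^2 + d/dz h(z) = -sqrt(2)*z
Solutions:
 h(z) = C1 - k*z^3/3 - sqrt(2)*z^2/2


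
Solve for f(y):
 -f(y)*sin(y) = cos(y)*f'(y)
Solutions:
 f(y) = C1*cos(y)


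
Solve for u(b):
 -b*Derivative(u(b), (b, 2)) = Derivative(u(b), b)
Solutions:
 u(b) = C1 + C2*log(b)


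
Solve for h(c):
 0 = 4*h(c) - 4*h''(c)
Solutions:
 h(c) = C1*exp(-c) + C2*exp(c)


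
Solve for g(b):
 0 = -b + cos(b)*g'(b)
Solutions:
 g(b) = C1 + Integral(b/cos(b), b)


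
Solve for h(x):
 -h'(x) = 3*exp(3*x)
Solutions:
 h(x) = C1 - exp(3*x)


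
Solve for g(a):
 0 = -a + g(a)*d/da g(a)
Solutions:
 g(a) = -sqrt(C1 + a^2)
 g(a) = sqrt(C1 + a^2)


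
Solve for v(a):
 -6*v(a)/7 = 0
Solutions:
 v(a) = 0


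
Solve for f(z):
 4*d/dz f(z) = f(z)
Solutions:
 f(z) = C1*exp(z/4)


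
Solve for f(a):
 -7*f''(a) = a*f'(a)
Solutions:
 f(a) = C1 + C2*erf(sqrt(14)*a/14)


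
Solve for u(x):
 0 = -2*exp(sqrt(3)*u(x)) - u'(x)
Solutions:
 u(x) = sqrt(3)*(2*log(1/(C1 + 2*x)) - log(3))/6


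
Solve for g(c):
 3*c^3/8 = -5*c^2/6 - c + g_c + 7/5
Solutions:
 g(c) = C1 + 3*c^4/32 + 5*c^3/18 + c^2/2 - 7*c/5


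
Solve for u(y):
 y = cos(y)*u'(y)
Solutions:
 u(y) = C1 + Integral(y/cos(y), y)


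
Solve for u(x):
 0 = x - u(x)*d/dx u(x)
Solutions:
 u(x) = -sqrt(C1 + x^2)
 u(x) = sqrt(C1 + x^2)


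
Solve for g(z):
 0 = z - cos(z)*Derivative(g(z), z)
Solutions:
 g(z) = C1 + Integral(z/cos(z), z)


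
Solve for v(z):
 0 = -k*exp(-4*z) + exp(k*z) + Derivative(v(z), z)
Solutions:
 v(z) = C1 - k*exp(-4*z)/4 - exp(k*z)/k


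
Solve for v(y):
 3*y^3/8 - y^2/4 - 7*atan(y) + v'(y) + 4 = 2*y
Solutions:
 v(y) = C1 - 3*y^4/32 + y^3/12 + y^2 + 7*y*atan(y) - 4*y - 7*log(y^2 + 1)/2


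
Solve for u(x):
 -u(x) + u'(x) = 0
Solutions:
 u(x) = C1*exp(x)


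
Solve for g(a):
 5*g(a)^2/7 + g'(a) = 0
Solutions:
 g(a) = 7/(C1 + 5*a)


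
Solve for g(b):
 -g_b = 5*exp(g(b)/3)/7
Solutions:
 g(b) = 3*log(1/(C1 + 5*b)) + 3*log(21)


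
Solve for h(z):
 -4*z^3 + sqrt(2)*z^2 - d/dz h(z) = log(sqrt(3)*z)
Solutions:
 h(z) = C1 - z^4 + sqrt(2)*z^3/3 - z*log(z) - z*log(3)/2 + z


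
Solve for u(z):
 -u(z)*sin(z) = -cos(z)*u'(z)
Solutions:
 u(z) = C1/cos(z)


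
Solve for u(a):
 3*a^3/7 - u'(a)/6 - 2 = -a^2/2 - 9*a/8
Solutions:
 u(a) = C1 + 9*a^4/14 + a^3 + 27*a^2/8 - 12*a


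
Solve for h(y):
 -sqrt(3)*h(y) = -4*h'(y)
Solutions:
 h(y) = C1*exp(sqrt(3)*y/4)


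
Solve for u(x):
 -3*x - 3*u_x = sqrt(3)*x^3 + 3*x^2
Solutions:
 u(x) = C1 - sqrt(3)*x^4/12 - x^3/3 - x^2/2


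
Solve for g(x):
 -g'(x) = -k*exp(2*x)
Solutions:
 g(x) = C1 + k*exp(2*x)/2


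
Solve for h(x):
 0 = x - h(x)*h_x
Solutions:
 h(x) = -sqrt(C1 + x^2)
 h(x) = sqrt(C1 + x^2)


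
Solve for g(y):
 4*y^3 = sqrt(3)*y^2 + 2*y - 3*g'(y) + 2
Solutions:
 g(y) = C1 - y^4/3 + sqrt(3)*y^3/9 + y^2/3 + 2*y/3


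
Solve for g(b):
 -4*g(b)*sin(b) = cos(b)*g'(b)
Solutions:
 g(b) = C1*cos(b)^4


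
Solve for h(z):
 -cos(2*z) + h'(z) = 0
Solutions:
 h(z) = C1 + sin(2*z)/2


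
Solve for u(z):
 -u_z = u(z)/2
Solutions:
 u(z) = C1*exp(-z/2)


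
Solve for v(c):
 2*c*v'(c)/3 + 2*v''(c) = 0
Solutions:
 v(c) = C1 + C2*erf(sqrt(6)*c/6)


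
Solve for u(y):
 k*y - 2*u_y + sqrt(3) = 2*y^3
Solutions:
 u(y) = C1 + k*y^2/4 - y^4/4 + sqrt(3)*y/2


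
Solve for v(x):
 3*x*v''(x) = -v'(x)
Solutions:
 v(x) = C1 + C2*x^(2/3)


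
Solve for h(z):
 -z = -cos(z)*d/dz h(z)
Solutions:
 h(z) = C1 + Integral(z/cos(z), z)


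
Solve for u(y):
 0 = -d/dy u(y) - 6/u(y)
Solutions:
 u(y) = -sqrt(C1 - 12*y)
 u(y) = sqrt(C1 - 12*y)


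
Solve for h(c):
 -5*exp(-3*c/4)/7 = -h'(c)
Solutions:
 h(c) = C1 - 20*exp(-3*c/4)/21


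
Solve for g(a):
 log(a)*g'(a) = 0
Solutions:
 g(a) = C1


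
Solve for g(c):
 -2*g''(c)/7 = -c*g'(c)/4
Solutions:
 g(c) = C1 + C2*erfi(sqrt(7)*c/4)


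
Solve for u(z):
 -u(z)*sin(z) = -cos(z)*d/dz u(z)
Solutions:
 u(z) = C1/cos(z)


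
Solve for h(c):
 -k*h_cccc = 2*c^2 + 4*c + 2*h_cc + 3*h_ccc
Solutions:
 h(c) = C1 + C2*c + C3*exp(c*(sqrt(9 - 8*k) - 3)/(2*k)) + C4*exp(-c*(sqrt(9 - 8*k) + 3)/(2*k)) - c^4/12 + c^3/6 + c^2*(2*k - 3)/4


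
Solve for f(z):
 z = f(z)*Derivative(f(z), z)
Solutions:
 f(z) = -sqrt(C1 + z^2)
 f(z) = sqrt(C1 + z^2)


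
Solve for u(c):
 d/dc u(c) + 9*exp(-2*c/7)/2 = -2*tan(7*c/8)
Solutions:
 u(c) = C1 - 8*log(tan(7*c/8)^2 + 1)/7 + 63*exp(-2*c/7)/4


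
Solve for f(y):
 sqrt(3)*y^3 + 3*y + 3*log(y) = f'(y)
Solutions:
 f(y) = C1 + sqrt(3)*y^4/4 + 3*y^2/2 + 3*y*log(y) - 3*y


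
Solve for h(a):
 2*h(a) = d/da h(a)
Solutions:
 h(a) = C1*exp(2*a)


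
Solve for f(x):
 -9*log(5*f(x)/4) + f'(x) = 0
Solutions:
 Integral(1/(-log(_y) - log(5) + 2*log(2)), (_y, f(x)))/9 = C1 - x


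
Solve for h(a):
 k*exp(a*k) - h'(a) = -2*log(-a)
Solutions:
 h(a) = C1 + 2*a*log(-a) - 2*a + exp(a*k)


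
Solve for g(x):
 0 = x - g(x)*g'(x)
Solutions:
 g(x) = -sqrt(C1 + x^2)
 g(x) = sqrt(C1 + x^2)


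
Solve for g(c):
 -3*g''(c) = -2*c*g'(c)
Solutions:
 g(c) = C1 + C2*erfi(sqrt(3)*c/3)


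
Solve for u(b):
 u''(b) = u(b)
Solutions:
 u(b) = C1*exp(-b) + C2*exp(b)


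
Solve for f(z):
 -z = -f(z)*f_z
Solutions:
 f(z) = -sqrt(C1 + z^2)
 f(z) = sqrt(C1 + z^2)


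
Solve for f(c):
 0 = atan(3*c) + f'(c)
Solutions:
 f(c) = C1 - c*atan(3*c) + log(9*c^2 + 1)/6


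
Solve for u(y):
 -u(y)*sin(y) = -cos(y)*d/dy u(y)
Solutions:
 u(y) = C1/cos(y)


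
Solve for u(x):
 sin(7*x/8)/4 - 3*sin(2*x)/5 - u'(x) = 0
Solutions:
 u(x) = C1 - 2*cos(7*x/8)/7 + 3*cos(2*x)/10


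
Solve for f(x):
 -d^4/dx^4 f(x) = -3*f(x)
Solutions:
 f(x) = C1*exp(-3^(1/4)*x) + C2*exp(3^(1/4)*x) + C3*sin(3^(1/4)*x) + C4*cos(3^(1/4)*x)


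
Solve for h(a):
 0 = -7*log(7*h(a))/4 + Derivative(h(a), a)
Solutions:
 -4*Integral(1/(log(_y) + log(7)), (_y, h(a)))/7 = C1 - a


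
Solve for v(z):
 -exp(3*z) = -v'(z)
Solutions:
 v(z) = C1 + exp(3*z)/3


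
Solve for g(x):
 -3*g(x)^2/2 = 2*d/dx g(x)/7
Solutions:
 g(x) = 4/(C1 + 21*x)


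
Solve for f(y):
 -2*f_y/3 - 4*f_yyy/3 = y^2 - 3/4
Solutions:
 f(y) = C1 + C2*sin(sqrt(2)*y/2) + C3*cos(sqrt(2)*y/2) - y^3/2 + 57*y/8


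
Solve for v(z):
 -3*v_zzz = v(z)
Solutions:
 v(z) = C3*exp(-3^(2/3)*z/3) + (C1*sin(3^(1/6)*z/2) + C2*cos(3^(1/6)*z/2))*exp(3^(2/3)*z/6)


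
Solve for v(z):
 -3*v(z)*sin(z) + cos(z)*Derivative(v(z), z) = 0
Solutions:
 v(z) = C1/cos(z)^3


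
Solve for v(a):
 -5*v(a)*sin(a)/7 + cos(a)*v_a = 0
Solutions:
 v(a) = C1/cos(a)^(5/7)


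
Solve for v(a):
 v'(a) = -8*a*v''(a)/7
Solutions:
 v(a) = C1 + C2*a^(1/8)


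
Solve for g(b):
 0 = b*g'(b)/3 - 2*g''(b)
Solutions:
 g(b) = C1 + C2*erfi(sqrt(3)*b/6)


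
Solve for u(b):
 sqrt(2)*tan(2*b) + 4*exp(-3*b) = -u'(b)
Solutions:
 u(b) = C1 - sqrt(2)*log(tan(2*b)^2 + 1)/4 + 4*exp(-3*b)/3


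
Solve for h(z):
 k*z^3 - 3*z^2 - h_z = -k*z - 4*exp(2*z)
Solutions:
 h(z) = C1 + k*z^4/4 + k*z^2/2 - z^3 + 2*exp(2*z)


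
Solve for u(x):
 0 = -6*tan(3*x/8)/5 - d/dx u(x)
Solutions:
 u(x) = C1 + 16*log(cos(3*x/8))/5


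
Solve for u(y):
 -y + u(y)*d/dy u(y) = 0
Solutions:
 u(y) = -sqrt(C1 + y^2)
 u(y) = sqrt(C1 + y^2)


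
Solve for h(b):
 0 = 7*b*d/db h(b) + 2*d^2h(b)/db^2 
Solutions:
 h(b) = C1 + C2*erf(sqrt(7)*b/2)


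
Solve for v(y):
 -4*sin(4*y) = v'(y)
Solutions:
 v(y) = C1 + cos(4*y)


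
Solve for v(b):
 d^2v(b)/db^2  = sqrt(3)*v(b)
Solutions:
 v(b) = C1*exp(-3^(1/4)*b) + C2*exp(3^(1/4)*b)


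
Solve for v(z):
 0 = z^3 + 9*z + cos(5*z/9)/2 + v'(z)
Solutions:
 v(z) = C1 - z^4/4 - 9*z^2/2 - 9*sin(5*z/9)/10


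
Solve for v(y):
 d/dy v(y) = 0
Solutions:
 v(y) = C1


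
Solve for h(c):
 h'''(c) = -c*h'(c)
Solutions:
 h(c) = C1 + Integral(C2*airyai(-c) + C3*airybi(-c), c)


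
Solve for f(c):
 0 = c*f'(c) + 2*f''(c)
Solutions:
 f(c) = C1 + C2*erf(c/2)


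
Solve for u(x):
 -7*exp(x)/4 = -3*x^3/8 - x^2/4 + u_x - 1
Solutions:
 u(x) = C1 + 3*x^4/32 + x^3/12 + x - 7*exp(x)/4


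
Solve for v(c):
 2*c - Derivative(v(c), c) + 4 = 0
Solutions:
 v(c) = C1 + c^2 + 4*c


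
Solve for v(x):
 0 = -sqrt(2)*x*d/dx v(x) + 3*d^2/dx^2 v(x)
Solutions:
 v(x) = C1 + C2*erfi(2^(3/4)*sqrt(3)*x/6)


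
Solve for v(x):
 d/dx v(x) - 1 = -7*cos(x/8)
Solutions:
 v(x) = C1 + x - 56*sin(x/8)


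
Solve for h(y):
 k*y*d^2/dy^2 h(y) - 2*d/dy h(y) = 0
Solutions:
 h(y) = C1 + y^(((re(k) + 2)*re(k) + im(k)^2)/(re(k)^2 + im(k)^2))*(C2*sin(2*log(y)*Abs(im(k))/(re(k)^2 + im(k)^2)) + C3*cos(2*log(y)*im(k)/(re(k)^2 + im(k)^2)))


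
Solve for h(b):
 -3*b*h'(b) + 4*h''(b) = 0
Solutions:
 h(b) = C1 + C2*erfi(sqrt(6)*b/4)


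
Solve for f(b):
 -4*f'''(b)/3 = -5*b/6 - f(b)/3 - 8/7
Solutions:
 f(b) = C3*exp(2^(1/3)*b/2) - 5*b/2 + (C1*sin(2^(1/3)*sqrt(3)*b/4) + C2*cos(2^(1/3)*sqrt(3)*b/4))*exp(-2^(1/3)*b/4) - 24/7


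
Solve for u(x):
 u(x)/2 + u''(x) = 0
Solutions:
 u(x) = C1*sin(sqrt(2)*x/2) + C2*cos(sqrt(2)*x/2)


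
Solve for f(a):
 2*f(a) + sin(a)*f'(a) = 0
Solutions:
 f(a) = C1*(cos(a) + 1)/(cos(a) - 1)


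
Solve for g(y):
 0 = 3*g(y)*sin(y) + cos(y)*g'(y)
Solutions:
 g(y) = C1*cos(y)^3


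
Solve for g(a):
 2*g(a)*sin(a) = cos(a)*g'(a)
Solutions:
 g(a) = C1/cos(a)^2


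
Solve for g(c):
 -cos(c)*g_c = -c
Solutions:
 g(c) = C1 + Integral(c/cos(c), c)


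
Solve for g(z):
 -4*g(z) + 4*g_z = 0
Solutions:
 g(z) = C1*exp(z)


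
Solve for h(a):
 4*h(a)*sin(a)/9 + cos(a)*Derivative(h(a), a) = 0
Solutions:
 h(a) = C1*cos(a)^(4/9)


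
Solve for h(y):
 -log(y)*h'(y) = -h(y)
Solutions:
 h(y) = C1*exp(li(y))


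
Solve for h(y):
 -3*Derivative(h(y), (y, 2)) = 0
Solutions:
 h(y) = C1 + C2*y


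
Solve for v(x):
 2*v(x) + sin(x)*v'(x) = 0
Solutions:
 v(x) = C1*(cos(x) + 1)/(cos(x) - 1)


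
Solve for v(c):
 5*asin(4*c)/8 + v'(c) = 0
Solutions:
 v(c) = C1 - 5*c*asin(4*c)/8 - 5*sqrt(1 - 16*c^2)/32


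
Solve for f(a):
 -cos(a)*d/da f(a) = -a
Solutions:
 f(a) = C1 + Integral(a/cos(a), a)


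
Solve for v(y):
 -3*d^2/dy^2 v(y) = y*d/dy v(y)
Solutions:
 v(y) = C1 + C2*erf(sqrt(6)*y/6)


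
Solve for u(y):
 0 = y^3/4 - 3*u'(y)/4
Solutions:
 u(y) = C1 + y^4/12


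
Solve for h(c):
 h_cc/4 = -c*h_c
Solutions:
 h(c) = C1 + C2*erf(sqrt(2)*c)


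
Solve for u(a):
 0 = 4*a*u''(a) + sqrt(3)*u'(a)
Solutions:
 u(a) = C1 + C2*a^(1 - sqrt(3)/4)


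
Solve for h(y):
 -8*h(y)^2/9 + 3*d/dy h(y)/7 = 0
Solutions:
 h(y) = -27/(C1 + 56*y)


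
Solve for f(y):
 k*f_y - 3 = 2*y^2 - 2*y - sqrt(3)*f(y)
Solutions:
 f(y) = C1*exp(-sqrt(3)*y/k) + 4*sqrt(3)*k^2/9 - 4*k*y/3 + 2*k/3 + 2*sqrt(3)*y^2/3 - 2*sqrt(3)*y/3 + sqrt(3)


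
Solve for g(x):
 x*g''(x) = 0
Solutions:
 g(x) = C1 + C2*x


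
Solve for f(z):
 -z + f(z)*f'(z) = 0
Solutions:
 f(z) = -sqrt(C1 + z^2)
 f(z) = sqrt(C1 + z^2)


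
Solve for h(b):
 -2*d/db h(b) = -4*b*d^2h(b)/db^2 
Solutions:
 h(b) = C1 + C2*b^(3/2)


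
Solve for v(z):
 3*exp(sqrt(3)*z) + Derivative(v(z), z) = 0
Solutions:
 v(z) = C1 - sqrt(3)*exp(sqrt(3)*z)


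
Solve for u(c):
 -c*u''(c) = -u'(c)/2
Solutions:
 u(c) = C1 + C2*c^(3/2)


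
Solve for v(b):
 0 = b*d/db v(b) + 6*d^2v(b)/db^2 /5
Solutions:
 v(b) = C1 + C2*erf(sqrt(15)*b/6)


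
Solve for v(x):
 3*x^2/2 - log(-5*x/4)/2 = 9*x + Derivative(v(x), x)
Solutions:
 v(x) = C1 + x^3/2 - 9*x^2/2 - x*log(-x)/2 + x*(-log(5)/2 + 1/2 + log(2))


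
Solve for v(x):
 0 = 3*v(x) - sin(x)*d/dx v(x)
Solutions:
 v(x) = C1*(cos(x) - 1)^(3/2)/(cos(x) + 1)^(3/2)


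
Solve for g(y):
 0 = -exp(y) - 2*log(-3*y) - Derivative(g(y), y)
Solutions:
 g(y) = C1 - 2*y*log(-y) + 2*y*(1 - log(3)) - exp(y)


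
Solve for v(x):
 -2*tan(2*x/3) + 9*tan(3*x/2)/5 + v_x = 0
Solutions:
 v(x) = C1 - 3*log(cos(2*x/3)) + 6*log(cos(3*x/2))/5


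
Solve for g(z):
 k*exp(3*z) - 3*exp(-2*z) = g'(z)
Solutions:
 g(z) = C1 + k*exp(3*z)/3 + 3*exp(-2*z)/2


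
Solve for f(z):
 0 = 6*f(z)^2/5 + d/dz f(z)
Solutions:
 f(z) = 5/(C1 + 6*z)


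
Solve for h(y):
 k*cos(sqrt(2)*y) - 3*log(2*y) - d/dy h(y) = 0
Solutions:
 h(y) = C1 + sqrt(2)*k*sin(sqrt(2)*y)/2 - 3*y*log(y) - 3*y*log(2) + 3*y


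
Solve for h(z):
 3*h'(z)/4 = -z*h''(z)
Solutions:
 h(z) = C1 + C2*z^(1/4)


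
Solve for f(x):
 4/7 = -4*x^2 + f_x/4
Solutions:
 f(x) = C1 + 16*x^3/3 + 16*x/7


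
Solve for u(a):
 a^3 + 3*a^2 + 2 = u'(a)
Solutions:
 u(a) = C1 + a^4/4 + a^3 + 2*a


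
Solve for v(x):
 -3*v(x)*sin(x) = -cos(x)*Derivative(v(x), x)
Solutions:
 v(x) = C1/cos(x)^3


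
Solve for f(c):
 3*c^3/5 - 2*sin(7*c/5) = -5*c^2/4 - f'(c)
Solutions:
 f(c) = C1 - 3*c^4/20 - 5*c^3/12 - 10*cos(7*c/5)/7


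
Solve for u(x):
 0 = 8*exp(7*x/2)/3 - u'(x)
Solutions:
 u(x) = C1 + 16*exp(7*x/2)/21


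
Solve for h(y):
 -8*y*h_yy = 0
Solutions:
 h(y) = C1 + C2*y


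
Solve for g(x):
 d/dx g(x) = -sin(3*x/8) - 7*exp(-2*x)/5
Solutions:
 g(x) = C1 + 8*cos(3*x/8)/3 + 7*exp(-2*x)/10


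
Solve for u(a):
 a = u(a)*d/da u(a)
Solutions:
 u(a) = -sqrt(C1 + a^2)
 u(a) = sqrt(C1 + a^2)


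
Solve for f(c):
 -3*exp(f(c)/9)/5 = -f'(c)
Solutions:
 f(c) = 9*log(-1/(C1 + 3*c)) + 9*log(45)


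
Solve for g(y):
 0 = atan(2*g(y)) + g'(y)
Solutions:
 Integral(1/atan(2*_y), (_y, g(y))) = C1 - y


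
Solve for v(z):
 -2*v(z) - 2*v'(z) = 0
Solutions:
 v(z) = C1*exp(-z)


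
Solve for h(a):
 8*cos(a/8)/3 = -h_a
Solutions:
 h(a) = C1 - 64*sin(a/8)/3


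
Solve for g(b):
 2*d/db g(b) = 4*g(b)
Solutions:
 g(b) = C1*exp(2*b)


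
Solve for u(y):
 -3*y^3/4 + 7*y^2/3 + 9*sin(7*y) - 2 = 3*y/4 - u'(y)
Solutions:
 u(y) = C1 + 3*y^4/16 - 7*y^3/9 + 3*y^2/8 + 2*y + 9*cos(7*y)/7


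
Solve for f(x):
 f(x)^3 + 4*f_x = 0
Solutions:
 f(x) = -sqrt(2)*sqrt(-1/(C1 - x))
 f(x) = sqrt(2)*sqrt(-1/(C1 - x))


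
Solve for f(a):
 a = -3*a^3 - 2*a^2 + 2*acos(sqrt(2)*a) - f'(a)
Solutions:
 f(a) = C1 - 3*a^4/4 - 2*a^3/3 - a^2/2 + 2*a*acos(sqrt(2)*a) - sqrt(2)*sqrt(1 - 2*a^2)


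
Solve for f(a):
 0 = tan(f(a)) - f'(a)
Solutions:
 f(a) = pi - asin(C1*exp(a))
 f(a) = asin(C1*exp(a))


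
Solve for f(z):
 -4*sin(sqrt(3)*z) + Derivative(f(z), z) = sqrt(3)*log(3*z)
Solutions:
 f(z) = C1 + sqrt(3)*z*(log(z) - 1) + sqrt(3)*z*log(3) - 4*sqrt(3)*cos(sqrt(3)*z)/3


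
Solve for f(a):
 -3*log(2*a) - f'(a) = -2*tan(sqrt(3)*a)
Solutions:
 f(a) = C1 - 3*a*log(a) - 3*a*log(2) + 3*a - 2*sqrt(3)*log(cos(sqrt(3)*a))/3


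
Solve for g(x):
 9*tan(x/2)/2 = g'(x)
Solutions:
 g(x) = C1 - 9*log(cos(x/2))


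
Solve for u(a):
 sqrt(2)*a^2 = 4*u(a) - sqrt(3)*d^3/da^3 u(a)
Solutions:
 u(a) = C3*exp(2^(2/3)*3^(5/6)*a/3) + sqrt(2)*a^2/4 + (C1*sin(2^(2/3)*3^(1/3)*a/2) + C2*cos(2^(2/3)*3^(1/3)*a/2))*exp(-2^(2/3)*3^(5/6)*a/6)


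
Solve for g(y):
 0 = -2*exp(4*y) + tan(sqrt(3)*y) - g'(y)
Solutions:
 g(y) = C1 - exp(4*y)/2 - sqrt(3)*log(cos(sqrt(3)*y))/3


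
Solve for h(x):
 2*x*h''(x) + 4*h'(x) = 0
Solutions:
 h(x) = C1 + C2/x


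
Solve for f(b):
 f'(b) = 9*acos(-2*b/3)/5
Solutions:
 f(b) = C1 + 9*b*acos(-2*b/3)/5 + 9*sqrt(9 - 4*b^2)/10


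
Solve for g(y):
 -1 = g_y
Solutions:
 g(y) = C1 - y


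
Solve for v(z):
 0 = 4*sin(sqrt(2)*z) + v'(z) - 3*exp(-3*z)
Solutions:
 v(z) = C1 + 2*sqrt(2)*cos(sqrt(2)*z) - exp(-3*z)


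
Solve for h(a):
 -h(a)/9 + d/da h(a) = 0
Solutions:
 h(a) = C1*exp(a/9)


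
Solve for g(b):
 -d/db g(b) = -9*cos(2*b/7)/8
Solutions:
 g(b) = C1 + 63*sin(2*b/7)/16


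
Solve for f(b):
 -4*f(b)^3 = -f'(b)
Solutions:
 f(b) = -sqrt(2)*sqrt(-1/(C1 + 4*b))/2
 f(b) = sqrt(2)*sqrt(-1/(C1 + 4*b))/2


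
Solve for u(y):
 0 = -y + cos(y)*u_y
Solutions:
 u(y) = C1 + Integral(y/cos(y), y)


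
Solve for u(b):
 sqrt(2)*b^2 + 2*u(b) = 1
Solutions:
 u(b) = -sqrt(2)*b^2/2 + 1/2


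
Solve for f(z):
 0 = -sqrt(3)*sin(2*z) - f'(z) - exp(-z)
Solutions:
 f(z) = C1 + sqrt(3)*cos(2*z)/2 + exp(-z)


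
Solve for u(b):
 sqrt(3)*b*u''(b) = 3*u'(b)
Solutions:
 u(b) = C1 + C2*b^(1 + sqrt(3))


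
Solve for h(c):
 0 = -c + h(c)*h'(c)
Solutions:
 h(c) = -sqrt(C1 + c^2)
 h(c) = sqrt(C1 + c^2)


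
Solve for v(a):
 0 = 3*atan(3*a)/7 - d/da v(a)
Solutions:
 v(a) = C1 + 3*a*atan(3*a)/7 - log(9*a^2 + 1)/14


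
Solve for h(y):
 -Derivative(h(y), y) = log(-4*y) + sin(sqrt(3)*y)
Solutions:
 h(y) = C1 - y*log(-y) - 2*y*log(2) + y + sqrt(3)*cos(sqrt(3)*y)/3


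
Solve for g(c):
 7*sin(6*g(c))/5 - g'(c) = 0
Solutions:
 -7*c/5 + log(cos(6*g(c)) - 1)/12 - log(cos(6*g(c)) + 1)/12 = C1


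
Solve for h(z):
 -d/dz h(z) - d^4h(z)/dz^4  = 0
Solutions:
 h(z) = C1 + C4*exp(-z) + (C2*sin(sqrt(3)*z/2) + C3*cos(sqrt(3)*z/2))*exp(z/2)


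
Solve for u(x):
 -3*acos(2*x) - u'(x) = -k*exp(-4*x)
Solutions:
 u(x) = C1 - k*exp(-4*x)/4 - 3*x*acos(2*x) + 3*sqrt(1 - 4*x^2)/2


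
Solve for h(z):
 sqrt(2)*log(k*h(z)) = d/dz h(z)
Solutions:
 li(k*h(z))/k = C1 + sqrt(2)*z


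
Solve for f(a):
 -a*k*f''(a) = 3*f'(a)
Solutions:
 f(a) = C1 + a^(((re(k) - 3)*re(k) + im(k)^2)/(re(k)^2 + im(k)^2))*(C2*sin(3*log(a)*Abs(im(k))/(re(k)^2 + im(k)^2)) + C3*cos(3*log(a)*im(k)/(re(k)^2 + im(k)^2)))


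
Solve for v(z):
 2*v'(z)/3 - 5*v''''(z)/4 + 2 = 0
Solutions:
 v(z) = C1 + C4*exp(2*15^(2/3)*z/15) - 3*z + (C2*sin(3^(1/6)*5^(2/3)*z/5) + C3*cos(3^(1/6)*5^(2/3)*z/5))*exp(-15^(2/3)*z/15)


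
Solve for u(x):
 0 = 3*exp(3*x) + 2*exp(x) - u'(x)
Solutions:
 u(x) = C1 + exp(3*x) + 2*exp(x)


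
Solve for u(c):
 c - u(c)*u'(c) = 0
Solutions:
 u(c) = -sqrt(C1 + c^2)
 u(c) = sqrt(C1 + c^2)


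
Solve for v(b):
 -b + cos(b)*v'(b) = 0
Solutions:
 v(b) = C1 + Integral(b/cos(b), b)


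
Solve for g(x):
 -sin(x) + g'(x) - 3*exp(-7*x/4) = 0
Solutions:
 g(x) = C1 - cos(x) - 12*exp(-7*x/4)/7


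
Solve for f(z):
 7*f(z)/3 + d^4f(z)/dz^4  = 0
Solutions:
 f(z) = (C1*sin(sqrt(2)*3^(3/4)*7^(1/4)*z/6) + C2*cos(sqrt(2)*3^(3/4)*7^(1/4)*z/6))*exp(-sqrt(2)*3^(3/4)*7^(1/4)*z/6) + (C3*sin(sqrt(2)*3^(3/4)*7^(1/4)*z/6) + C4*cos(sqrt(2)*3^(3/4)*7^(1/4)*z/6))*exp(sqrt(2)*3^(3/4)*7^(1/4)*z/6)


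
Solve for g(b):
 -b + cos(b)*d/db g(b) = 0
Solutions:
 g(b) = C1 + Integral(b/cos(b), b)


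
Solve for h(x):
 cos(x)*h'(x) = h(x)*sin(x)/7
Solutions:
 h(x) = C1/cos(x)^(1/7)


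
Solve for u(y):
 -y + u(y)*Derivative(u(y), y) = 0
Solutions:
 u(y) = -sqrt(C1 + y^2)
 u(y) = sqrt(C1 + y^2)


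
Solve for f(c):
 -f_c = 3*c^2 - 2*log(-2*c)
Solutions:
 f(c) = C1 - c^3 + 2*c*log(-c) + 2*c*(-1 + log(2))


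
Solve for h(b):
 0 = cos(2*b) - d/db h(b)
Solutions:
 h(b) = C1 + sin(2*b)/2


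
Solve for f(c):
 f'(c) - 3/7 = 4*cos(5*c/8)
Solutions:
 f(c) = C1 + 3*c/7 + 32*sin(5*c/8)/5


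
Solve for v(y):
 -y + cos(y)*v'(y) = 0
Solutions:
 v(y) = C1 + Integral(y/cos(y), y)


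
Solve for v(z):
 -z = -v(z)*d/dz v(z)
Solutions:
 v(z) = -sqrt(C1 + z^2)
 v(z) = sqrt(C1 + z^2)


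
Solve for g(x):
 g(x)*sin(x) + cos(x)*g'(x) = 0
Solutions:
 g(x) = C1*cos(x)


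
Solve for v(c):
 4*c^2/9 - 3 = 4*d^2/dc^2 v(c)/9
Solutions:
 v(c) = C1 + C2*c + c^4/12 - 27*c^2/8


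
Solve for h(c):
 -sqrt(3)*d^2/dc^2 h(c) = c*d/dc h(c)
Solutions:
 h(c) = C1 + C2*erf(sqrt(2)*3^(3/4)*c/6)


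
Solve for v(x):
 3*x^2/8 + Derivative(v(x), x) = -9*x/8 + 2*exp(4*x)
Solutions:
 v(x) = C1 - x^3/8 - 9*x^2/16 + exp(4*x)/2


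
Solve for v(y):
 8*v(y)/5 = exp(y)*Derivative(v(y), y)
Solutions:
 v(y) = C1*exp(-8*exp(-y)/5)


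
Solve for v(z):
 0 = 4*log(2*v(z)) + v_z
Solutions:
 Integral(1/(log(_y) + log(2)), (_y, v(z)))/4 = C1 - z


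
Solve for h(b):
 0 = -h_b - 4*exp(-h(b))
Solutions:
 h(b) = log(C1 - 4*b)


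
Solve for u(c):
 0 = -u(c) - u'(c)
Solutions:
 u(c) = C1*exp(-c)


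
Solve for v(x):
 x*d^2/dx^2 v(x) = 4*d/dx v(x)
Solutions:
 v(x) = C1 + C2*x^5


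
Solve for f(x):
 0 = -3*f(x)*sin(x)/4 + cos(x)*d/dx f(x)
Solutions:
 f(x) = C1/cos(x)^(3/4)


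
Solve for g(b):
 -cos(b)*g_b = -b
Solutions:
 g(b) = C1 + Integral(b/cos(b), b)


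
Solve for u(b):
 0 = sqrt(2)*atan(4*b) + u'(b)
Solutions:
 u(b) = C1 - sqrt(2)*(b*atan(4*b) - log(16*b^2 + 1)/8)


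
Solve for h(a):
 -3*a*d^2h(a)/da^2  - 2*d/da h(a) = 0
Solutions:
 h(a) = C1 + C2*a^(1/3)


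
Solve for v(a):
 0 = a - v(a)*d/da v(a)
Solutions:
 v(a) = -sqrt(C1 + a^2)
 v(a) = sqrt(C1 + a^2)


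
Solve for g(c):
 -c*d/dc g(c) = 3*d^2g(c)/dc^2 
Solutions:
 g(c) = C1 + C2*erf(sqrt(6)*c/6)


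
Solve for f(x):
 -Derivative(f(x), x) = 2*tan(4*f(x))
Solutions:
 f(x) = -asin(C1*exp(-8*x))/4 + pi/4
 f(x) = asin(C1*exp(-8*x))/4


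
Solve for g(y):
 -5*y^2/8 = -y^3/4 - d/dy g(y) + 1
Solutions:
 g(y) = C1 - y^4/16 + 5*y^3/24 + y


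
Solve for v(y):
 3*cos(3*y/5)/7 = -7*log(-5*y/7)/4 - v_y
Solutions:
 v(y) = C1 - 7*y*log(-y)/4 - 7*y*log(5)/4 + 7*y/4 + 7*y*log(7)/4 - 5*sin(3*y/5)/7


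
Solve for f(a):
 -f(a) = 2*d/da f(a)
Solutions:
 f(a) = C1*exp(-a/2)


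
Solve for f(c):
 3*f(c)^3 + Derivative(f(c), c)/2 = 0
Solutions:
 f(c) = -sqrt(2)*sqrt(-1/(C1 - 6*c))/2
 f(c) = sqrt(2)*sqrt(-1/(C1 - 6*c))/2


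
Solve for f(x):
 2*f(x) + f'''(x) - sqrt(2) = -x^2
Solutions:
 f(x) = C3*exp(-2^(1/3)*x) - x^2/2 + (C1*sin(2^(1/3)*sqrt(3)*x/2) + C2*cos(2^(1/3)*sqrt(3)*x/2))*exp(2^(1/3)*x/2) + sqrt(2)/2


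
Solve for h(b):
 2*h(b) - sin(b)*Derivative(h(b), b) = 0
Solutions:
 h(b) = C1*(cos(b) - 1)/(cos(b) + 1)


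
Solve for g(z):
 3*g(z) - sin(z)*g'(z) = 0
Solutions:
 g(z) = C1*(cos(z) - 1)^(3/2)/(cos(z) + 1)^(3/2)


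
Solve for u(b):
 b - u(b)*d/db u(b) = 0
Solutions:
 u(b) = -sqrt(C1 + b^2)
 u(b) = sqrt(C1 + b^2)


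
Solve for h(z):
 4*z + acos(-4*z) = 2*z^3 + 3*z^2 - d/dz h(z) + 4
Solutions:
 h(z) = C1 + z^4/2 + z^3 - 2*z^2 - z*acos(-4*z) + 4*z - sqrt(1 - 16*z^2)/4


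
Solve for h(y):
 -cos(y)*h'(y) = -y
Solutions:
 h(y) = C1 + Integral(y/cos(y), y)


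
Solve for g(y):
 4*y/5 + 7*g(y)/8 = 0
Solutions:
 g(y) = -32*y/35


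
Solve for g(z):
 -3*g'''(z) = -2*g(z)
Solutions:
 g(z) = C3*exp(2^(1/3)*3^(2/3)*z/3) + (C1*sin(2^(1/3)*3^(1/6)*z/2) + C2*cos(2^(1/3)*3^(1/6)*z/2))*exp(-2^(1/3)*3^(2/3)*z/6)


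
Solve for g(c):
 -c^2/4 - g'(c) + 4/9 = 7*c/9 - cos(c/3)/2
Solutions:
 g(c) = C1 - c^3/12 - 7*c^2/18 + 4*c/9 + 3*sin(c/3)/2


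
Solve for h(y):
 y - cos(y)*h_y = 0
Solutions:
 h(y) = C1 + Integral(y/cos(y), y)


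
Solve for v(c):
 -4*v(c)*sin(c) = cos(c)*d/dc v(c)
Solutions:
 v(c) = C1*cos(c)^4


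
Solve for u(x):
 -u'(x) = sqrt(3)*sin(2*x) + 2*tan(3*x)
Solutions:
 u(x) = C1 + 2*log(cos(3*x))/3 + sqrt(3)*cos(2*x)/2


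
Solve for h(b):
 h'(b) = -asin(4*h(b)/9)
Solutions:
 Integral(1/asin(4*_y/9), (_y, h(b))) = C1 - b


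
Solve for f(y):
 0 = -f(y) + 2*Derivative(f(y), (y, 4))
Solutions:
 f(y) = C1*exp(-2^(3/4)*y/2) + C2*exp(2^(3/4)*y/2) + C3*sin(2^(3/4)*y/2) + C4*cos(2^(3/4)*y/2)


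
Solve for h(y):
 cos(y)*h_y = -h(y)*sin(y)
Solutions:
 h(y) = C1*cos(y)


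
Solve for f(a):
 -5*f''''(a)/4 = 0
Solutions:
 f(a) = C1 + C2*a + C3*a^2 + C4*a^3


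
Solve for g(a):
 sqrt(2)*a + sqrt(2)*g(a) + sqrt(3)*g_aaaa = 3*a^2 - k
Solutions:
 g(a) = 3*sqrt(2)*a^2/2 - a - sqrt(2)*k/2 + (C1*sin(2^(5/8)*3^(7/8)*a/6) + C2*cos(2^(5/8)*3^(7/8)*a/6))*exp(-2^(5/8)*3^(7/8)*a/6) + (C3*sin(2^(5/8)*3^(7/8)*a/6) + C4*cos(2^(5/8)*3^(7/8)*a/6))*exp(2^(5/8)*3^(7/8)*a/6)


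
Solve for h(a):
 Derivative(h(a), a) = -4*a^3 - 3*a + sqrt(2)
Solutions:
 h(a) = C1 - a^4 - 3*a^2/2 + sqrt(2)*a


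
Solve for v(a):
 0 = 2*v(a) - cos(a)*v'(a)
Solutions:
 v(a) = C1*(sin(a) + 1)/(sin(a) - 1)


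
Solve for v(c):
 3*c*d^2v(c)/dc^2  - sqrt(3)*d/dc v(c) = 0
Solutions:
 v(c) = C1 + C2*c^(sqrt(3)/3 + 1)


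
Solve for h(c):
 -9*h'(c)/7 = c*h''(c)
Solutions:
 h(c) = C1 + C2/c^(2/7)


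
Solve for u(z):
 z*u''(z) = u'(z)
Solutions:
 u(z) = C1 + C2*z^2


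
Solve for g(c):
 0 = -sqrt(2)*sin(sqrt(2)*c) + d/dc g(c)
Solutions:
 g(c) = C1 - cos(sqrt(2)*c)


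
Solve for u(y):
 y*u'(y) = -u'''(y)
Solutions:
 u(y) = C1 + Integral(C2*airyai(-y) + C3*airybi(-y), y)


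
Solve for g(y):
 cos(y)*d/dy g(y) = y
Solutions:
 g(y) = C1 + Integral(y/cos(y), y)


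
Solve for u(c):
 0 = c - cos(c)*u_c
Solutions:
 u(c) = C1 + Integral(c/cos(c), c)


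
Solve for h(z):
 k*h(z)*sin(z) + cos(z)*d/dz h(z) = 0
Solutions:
 h(z) = C1*exp(k*log(cos(z)))


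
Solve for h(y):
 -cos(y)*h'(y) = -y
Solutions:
 h(y) = C1 + Integral(y/cos(y), y)


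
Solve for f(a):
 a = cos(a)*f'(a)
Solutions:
 f(a) = C1 + Integral(a/cos(a), a)


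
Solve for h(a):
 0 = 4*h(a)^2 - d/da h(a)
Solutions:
 h(a) = -1/(C1 + 4*a)


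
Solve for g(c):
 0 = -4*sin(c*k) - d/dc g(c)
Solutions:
 g(c) = C1 + 4*cos(c*k)/k


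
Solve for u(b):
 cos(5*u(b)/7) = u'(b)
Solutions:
 -b - 7*log(sin(5*u(b)/7) - 1)/10 + 7*log(sin(5*u(b)/7) + 1)/10 = C1


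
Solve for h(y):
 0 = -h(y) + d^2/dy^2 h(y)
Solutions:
 h(y) = C1*exp(-y) + C2*exp(y)


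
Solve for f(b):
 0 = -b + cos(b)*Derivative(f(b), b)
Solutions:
 f(b) = C1 + Integral(b/cos(b), b)


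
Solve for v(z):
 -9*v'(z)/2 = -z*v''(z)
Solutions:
 v(z) = C1 + C2*z^(11/2)


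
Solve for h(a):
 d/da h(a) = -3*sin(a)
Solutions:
 h(a) = C1 + 3*cos(a)


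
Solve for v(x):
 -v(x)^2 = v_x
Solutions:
 v(x) = 1/(C1 + x)


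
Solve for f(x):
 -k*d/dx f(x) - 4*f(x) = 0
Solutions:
 f(x) = C1*exp(-4*x/k)


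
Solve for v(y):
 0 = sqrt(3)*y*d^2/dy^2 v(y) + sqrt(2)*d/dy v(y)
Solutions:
 v(y) = C1 + C2*y^(1 - sqrt(6)/3)


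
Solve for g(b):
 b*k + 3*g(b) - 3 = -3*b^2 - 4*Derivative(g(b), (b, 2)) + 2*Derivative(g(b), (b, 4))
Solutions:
 g(b) = C1*exp(-b*sqrt(1 + sqrt(10)/2)) + C2*exp(b*sqrt(1 + sqrt(10)/2)) + C3*sin(b*sqrt(-1 + sqrt(10)/2)) + C4*cos(b*sqrt(-1 + sqrt(10)/2)) - b^2 - b*k/3 + 11/3


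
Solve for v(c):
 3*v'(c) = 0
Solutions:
 v(c) = C1


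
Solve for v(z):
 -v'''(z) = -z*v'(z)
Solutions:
 v(z) = C1 + Integral(C2*airyai(z) + C3*airybi(z), z)


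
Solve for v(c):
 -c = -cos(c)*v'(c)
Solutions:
 v(c) = C1 + Integral(c/cos(c), c)


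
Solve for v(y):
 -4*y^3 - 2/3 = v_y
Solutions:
 v(y) = C1 - y^4 - 2*y/3


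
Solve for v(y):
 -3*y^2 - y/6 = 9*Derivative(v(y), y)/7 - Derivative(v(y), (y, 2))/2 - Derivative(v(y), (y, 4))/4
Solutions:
 v(y) = C1 + C2*exp(-y*(-7*2^(2/3)*63^(1/3)/(81 + sqrt(6855))^(1/3) + 294^(1/3)*(81 + sqrt(6855))^(1/3))/42)*sin(3^(1/6)*y*(21*2^(2/3)*7^(1/3)/(81 + sqrt(6855))^(1/3) + 3^(2/3)*98^(1/3)*(81 + sqrt(6855))^(1/3))/42) + C3*exp(-y*(-7*2^(2/3)*63^(1/3)/(81 + sqrt(6855))^(1/3) + 294^(1/3)*(81 + sqrt(6855))^(1/3))/42)*cos(3^(1/6)*y*(21*2^(2/3)*7^(1/3)/(81 + sqrt(6855))^(1/3) + 3^(2/3)*98^(1/3)*(81 + sqrt(6855))^(1/3))/42) + C4*exp(y*(-7*2^(2/3)*63^(1/3)/(81 + sqrt(6855))^(1/3) + 294^(1/3)*(81 + sqrt(6855))^(1/3))/21) - 7*y^3/9 - 35*y^2/36 - 245*y/324


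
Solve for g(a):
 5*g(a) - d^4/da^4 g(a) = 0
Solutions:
 g(a) = C1*exp(-5^(1/4)*a) + C2*exp(5^(1/4)*a) + C3*sin(5^(1/4)*a) + C4*cos(5^(1/4)*a)


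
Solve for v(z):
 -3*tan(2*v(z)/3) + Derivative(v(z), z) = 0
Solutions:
 v(z) = -3*asin(C1*exp(2*z))/2 + 3*pi/2
 v(z) = 3*asin(C1*exp(2*z))/2


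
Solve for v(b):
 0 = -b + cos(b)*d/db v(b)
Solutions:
 v(b) = C1 + Integral(b/cos(b), b)


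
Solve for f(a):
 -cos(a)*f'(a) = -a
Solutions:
 f(a) = C1 + Integral(a/cos(a), a)


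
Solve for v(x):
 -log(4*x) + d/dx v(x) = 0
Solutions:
 v(x) = C1 + x*log(x) - x + x*log(4)


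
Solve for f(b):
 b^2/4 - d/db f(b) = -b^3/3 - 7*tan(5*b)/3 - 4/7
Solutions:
 f(b) = C1 + b^4/12 + b^3/12 + 4*b/7 - 7*log(cos(5*b))/15


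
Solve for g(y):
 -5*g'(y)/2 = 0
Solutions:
 g(y) = C1


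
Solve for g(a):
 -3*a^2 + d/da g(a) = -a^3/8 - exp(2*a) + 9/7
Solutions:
 g(a) = C1 - a^4/32 + a^3 + 9*a/7 - exp(2*a)/2


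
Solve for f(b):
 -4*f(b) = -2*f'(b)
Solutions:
 f(b) = C1*exp(2*b)


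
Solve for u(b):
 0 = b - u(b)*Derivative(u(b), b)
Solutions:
 u(b) = -sqrt(C1 + b^2)
 u(b) = sqrt(C1 + b^2)


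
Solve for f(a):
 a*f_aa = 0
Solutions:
 f(a) = C1 + C2*a


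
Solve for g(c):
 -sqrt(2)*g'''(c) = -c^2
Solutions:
 g(c) = C1 + C2*c + C3*c^2 + sqrt(2)*c^5/120


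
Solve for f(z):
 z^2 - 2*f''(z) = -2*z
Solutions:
 f(z) = C1 + C2*z + z^4/24 + z^3/6


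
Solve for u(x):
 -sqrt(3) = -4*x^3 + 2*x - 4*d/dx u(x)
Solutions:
 u(x) = C1 - x^4/4 + x^2/4 + sqrt(3)*x/4


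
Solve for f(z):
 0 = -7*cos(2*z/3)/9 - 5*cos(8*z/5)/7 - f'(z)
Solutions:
 f(z) = C1 - 7*sin(2*z/3)/6 - 25*sin(8*z/5)/56


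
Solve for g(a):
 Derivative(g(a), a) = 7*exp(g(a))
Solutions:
 g(a) = log(-1/(C1 + 7*a))


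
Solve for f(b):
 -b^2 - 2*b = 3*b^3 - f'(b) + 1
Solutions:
 f(b) = C1 + 3*b^4/4 + b^3/3 + b^2 + b


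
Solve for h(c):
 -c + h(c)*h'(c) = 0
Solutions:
 h(c) = -sqrt(C1 + c^2)
 h(c) = sqrt(C1 + c^2)


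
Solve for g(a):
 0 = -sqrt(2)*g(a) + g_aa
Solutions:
 g(a) = C1*exp(-2^(1/4)*a) + C2*exp(2^(1/4)*a)


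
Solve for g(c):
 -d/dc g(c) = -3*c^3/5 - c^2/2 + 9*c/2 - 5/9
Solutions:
 g(c) = C1 + 3*c^4/20 + c^3/6 - 9*c^2/4 + 5*c/9


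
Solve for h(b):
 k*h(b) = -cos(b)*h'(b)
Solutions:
 h(b) = C1*exp(k*(log(sin(b) - 1) - log(sin(b) + 1))/2)


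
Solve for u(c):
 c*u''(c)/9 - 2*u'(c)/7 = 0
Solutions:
 u(c) = C1 + C2*c^(25/7)


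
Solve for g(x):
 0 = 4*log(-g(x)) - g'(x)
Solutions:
 -li(-g(x)) = C1 + 4*x


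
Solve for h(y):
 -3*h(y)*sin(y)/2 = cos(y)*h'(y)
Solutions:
 h(y) = C1*cos(y)^(3/2)


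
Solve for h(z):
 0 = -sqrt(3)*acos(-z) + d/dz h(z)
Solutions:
 h(z) = C1 + sqrt(3)*(z*acos(-z) + sqrt(1 - z^2))


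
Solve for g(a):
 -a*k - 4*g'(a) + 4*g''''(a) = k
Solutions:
 g(a) = C1 + C4*exp(a) - a^2*k/8 - a*k/4 + (C2*sin(sqrt(3)*a/2) + C3*cos(sqrt(3)*a/2))*exp(-a/2)


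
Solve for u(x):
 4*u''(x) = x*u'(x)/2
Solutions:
 u(x) = C1 + C2*erfi(x/4)


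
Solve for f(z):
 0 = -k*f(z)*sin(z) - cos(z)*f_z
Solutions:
 f(z) = C1*exp(k*log(cos(z)))


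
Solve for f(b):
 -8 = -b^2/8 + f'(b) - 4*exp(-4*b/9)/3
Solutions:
 f(b) = C1 + b^3/24 - 8*b - 3*exp(-4*b/9)


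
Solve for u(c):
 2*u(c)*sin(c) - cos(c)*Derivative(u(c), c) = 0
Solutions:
 u(c) = C1/cos(c)^2


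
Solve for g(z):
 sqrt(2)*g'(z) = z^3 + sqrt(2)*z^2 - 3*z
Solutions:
 g(z) = C1 + sqrt(2)*z^4/8 + z^3/3 - 3*sqrt(2)*z^2/4


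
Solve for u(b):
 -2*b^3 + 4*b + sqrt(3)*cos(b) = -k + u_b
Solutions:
 u(b) = C1 - b^4/2 + 2*b^2 + b*k + sqrt(3)*sin(b)


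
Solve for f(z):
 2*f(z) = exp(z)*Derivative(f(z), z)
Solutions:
 f(z) = C1*exp(-2*exp(-z))


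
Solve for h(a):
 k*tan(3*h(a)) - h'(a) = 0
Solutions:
 h(a) = -asin(C1*exp(3*a*k))/3 + pi/3
 h(a) = asin(C1*exp(3*a*k))/3
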